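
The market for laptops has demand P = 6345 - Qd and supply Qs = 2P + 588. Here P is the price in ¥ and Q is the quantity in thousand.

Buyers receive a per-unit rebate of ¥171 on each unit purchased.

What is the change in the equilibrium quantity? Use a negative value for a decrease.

Before the shock: 6345 - P = 2P + 588 ⇒ 5757 = 3P ⇒ P = 1919, Q = 4426.
Since buyers' out-of-pocket price is the market price minus the rebate, the effective demand curve becomes Qd = 6516 - P.
Equate the new curves: 6516 - P = 2P + 588, giving 5928 = 3P, P = 1976, Q = 4540.
ΔQ = 4540 − 4426 = +114.

+114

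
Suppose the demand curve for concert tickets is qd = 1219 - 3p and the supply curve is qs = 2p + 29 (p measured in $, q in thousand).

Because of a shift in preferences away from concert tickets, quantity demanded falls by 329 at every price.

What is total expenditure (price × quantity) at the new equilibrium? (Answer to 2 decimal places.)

64299.48

Initially, 1219 - 3p = 2p + 29, so 1190 = 5p and p = 238, q = 505.
With the change applied: demand qd = 890 - 3p, supply qs = 2p + 29.
Equate the new curves: 890 - 3p = 2p + 29, giving 861 = 5p, p = 172.2, q = 373.4.
New expenditure = 172.2 × 373.4 = 64299.48.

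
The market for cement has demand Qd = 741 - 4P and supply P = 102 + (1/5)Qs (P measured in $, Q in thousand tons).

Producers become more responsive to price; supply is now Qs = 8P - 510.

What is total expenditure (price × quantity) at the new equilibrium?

33777

Before the shock: 741 - 4P = 5P - 510 ⇒ 1251 = 9P ⇒ P = 139, Q = 185.
The shock moves the curves to Qd = 741 - 4P and Qs = 8P - 510.
Equate the new curves: 741 - 4P = 8P - 510, giving 1251 = 12P, P = 104.25, Q = 324.
New expenditure = 104.25 × 324 = 33777.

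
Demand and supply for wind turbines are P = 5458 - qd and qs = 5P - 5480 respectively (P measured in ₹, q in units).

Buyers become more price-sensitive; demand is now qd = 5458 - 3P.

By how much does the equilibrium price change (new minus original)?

-455.75

Original equilibrium: 5458 - P = 5P - 5480 gives 10938 = 6P, so P = 1823 and q = 3635.
The shock moves the curves to qd = 5458 - 3P and qs = 5P - 5480.
Setting them equal: 5458 - 3P = 5P - 5480 → 10938 = 8P, so P = 1367.25 and q = 1356.25.
ΔP = 1367.25 − 1823 = -455.75.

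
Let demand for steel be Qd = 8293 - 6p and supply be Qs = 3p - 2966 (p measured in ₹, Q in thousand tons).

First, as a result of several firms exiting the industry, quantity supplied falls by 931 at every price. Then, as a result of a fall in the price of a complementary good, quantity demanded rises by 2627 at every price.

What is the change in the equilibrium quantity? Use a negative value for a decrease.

Solve the original market: 8293 - 6p = 3p - 2966, hence p = 1251 and Q = 787.
The shock moves the curves to Qd = 10920 - 6p and Qs = 3p - 3897.
Setting them equal: 10920 - 6p = 3p - 3897 → 14817 = 9p, so p = 4939/3 ≈ 1646.3333 and Q = 1042.
ΔQ = 1042 − 787 = +255.

+255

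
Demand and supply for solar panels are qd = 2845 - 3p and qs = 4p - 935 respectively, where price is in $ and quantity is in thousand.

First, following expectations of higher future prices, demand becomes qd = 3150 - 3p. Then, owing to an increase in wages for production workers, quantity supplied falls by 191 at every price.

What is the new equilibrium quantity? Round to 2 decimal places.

1317.43

Original equilibrium: 2845 - 3p = 4p - 935 gives 3780 = 7p, so p = 540 and q = 1225.
The new curves are qd = 3150 - 3p (demand) and qs = 4p - 1126 (supply).
Setting them equal: 3150 - 3p = 4p - 1126 → 4276 = 7p, so p = 4276/7 ≈ 610.8571 and q = 9222/7 ≈ 1317.4286.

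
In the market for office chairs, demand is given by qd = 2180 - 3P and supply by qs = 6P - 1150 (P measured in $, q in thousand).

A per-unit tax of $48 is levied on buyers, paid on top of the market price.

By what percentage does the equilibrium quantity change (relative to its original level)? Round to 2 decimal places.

-8.97

Original equilibrium: 2180 - 3P = 6P - 1150 gives 3330 = 9P, so P = 370 and q = 1070.
Since buyers pay the price plus the tax, the effective demand curve becomes qd = 2036 - 3P.
Setting them equal: 2036 - 3P = 6P - 1150 → 3186 = 9P, so P = 354 and q = 974.
%Δq = (974 − 1070) / 1070 × 100 = -8.97%.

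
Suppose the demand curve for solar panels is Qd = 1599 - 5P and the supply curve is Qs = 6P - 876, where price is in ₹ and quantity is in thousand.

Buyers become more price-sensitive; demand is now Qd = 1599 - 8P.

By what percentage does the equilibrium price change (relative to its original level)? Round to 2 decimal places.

Solve the original market: 1599 - 5P = 6P - 876, hence P = 225 and Q = 474.
With the change applied: demand Qd = 1599 - 8P, supply Qs = 6P - 876.
Equate the new curves: 1599 - 8P = 6P - 876, giving 2475 = 14P, P = 2475/14 ≈ 176.7857, Q = 1293/7 ≈ 184.7143.
%ΔP = (176.7857 − 225) / 225 × 100 = -21.43%.

-21.43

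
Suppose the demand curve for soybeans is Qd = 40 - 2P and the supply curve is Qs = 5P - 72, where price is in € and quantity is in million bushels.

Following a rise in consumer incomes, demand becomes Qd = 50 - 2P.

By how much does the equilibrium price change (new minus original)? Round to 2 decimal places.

+1.43

Solve the original market: 40 - 2P = 5P - 72, hence P = 16 and Q = 8.
With the change applied: demand Qd = 50 - 2P, supply Qs = 5P - 72.
Setting them equal: 50 - 2P = 5P - 72 → 122 = 7P, so P = 122/7 ≈ 17.4286 and Q = 106/7 ≈ 15.1429.
ΔP = 17.4286 − 16 = +1.43.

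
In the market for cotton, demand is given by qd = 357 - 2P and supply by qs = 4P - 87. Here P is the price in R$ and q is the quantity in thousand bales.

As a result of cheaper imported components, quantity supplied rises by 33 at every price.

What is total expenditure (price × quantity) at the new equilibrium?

15070

Before the shock: 357 - 2P = 4P - 87 ⇒ 444 = 6P ⇒ P = 74, q = 209.
The new curves are qd = 357 - 2P (demand) and qs = 4P - 54 (supply).
Setting them equal: 357 - 2P = 4P - 54 → 411 = 6P, so P = 68.5 and q = 220.
New expenditure = 68.5 × 220 = 15070.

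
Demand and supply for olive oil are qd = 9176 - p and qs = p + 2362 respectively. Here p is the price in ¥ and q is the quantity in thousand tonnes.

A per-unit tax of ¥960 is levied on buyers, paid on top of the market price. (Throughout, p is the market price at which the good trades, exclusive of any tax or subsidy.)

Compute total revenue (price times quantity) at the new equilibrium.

15480903

Solve the original market: 9176 - p = p + 2362, hence p = 3407 and q = 5769.
Since buyers pay the price plus the tax, the effective demand curve becomes qd = 8216 - p.
Clearing the new market: 8216 - p = p + 2362, so p = 2927 and q = 5289.
New expenditure = 2927 × 5289 = 15480903.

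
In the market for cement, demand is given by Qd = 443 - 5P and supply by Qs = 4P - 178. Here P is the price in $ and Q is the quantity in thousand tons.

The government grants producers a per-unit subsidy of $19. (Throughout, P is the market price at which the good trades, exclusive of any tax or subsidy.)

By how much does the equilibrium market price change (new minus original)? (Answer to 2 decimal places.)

-8.44

Before the shock: 443 - 5P = 4P - 178 ⇒ 621 = 9P ⇒ P = 69, Q = 98.
Since sellers receive the price plus the subsidy, the effective supply curve becomes Qs = 4P - 102.
New equilibrium: 443 - 5P = 4P - 102 ⇒ 545 = 9P ⇒ P = 545/9 ≈ 60.5556, Q = 1262/9 ≈ 140.2222.
ΔP = 60.5556 − 69 = -8.44.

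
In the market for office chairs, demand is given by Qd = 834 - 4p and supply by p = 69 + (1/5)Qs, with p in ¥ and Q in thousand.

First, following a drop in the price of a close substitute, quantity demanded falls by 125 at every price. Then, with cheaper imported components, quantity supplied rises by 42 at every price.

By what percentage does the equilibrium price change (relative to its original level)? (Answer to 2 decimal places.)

-14.16

Initially, 834 - 4p = 5p - 345, so 1179 = 9p and p = 131, Q = 310.
After the shift, demand is Qd = 709 - 4p and supply is Qs = 5p - 303.
New equilibrium: 709 - 4p = 5p - 303 ⇒ 1012 = 9p ⇒ p = 1012/9 ≈ 112.4444, Q = 2333/9 ≈ 259.2222.
%Δp = (112.4444 − 131) / 131 × 100 = -14.16%.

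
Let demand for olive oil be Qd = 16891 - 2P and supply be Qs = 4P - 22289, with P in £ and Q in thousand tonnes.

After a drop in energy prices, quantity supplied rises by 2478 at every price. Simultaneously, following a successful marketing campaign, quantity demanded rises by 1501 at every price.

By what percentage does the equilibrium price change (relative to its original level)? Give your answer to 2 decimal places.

-2.49

Original equilibrium: 16891 - 2P = 4P - 22289 gives 39180 = 6P, so P = 6530 and Q = 3831.
The shock moves the curves to Qd = 18392 - 2P and Qs = 4P - 19811.
Equate the new curves: 18392 - 2P = 4P - 19811, giving 38203 = 6P, P = 38203/6 ≈ 6367.1667, Q = 16973/3 ≈ 5657.6667.
%ΔP = (6367.1667 − 6530) / 6530 × 100 = -2.49%.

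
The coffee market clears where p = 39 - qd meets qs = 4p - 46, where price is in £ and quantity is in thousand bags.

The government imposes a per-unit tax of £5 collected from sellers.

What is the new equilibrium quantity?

18

Solve the original market: 39 - p = 4p - 46, hence p = 17 and q = 22.
Since sellers keep the price net of the tax, the effective supply curve becomes qs = 4p - 66.
Clearing the new market: 39 - p = 4p - 66, so p = 21 and q = 18.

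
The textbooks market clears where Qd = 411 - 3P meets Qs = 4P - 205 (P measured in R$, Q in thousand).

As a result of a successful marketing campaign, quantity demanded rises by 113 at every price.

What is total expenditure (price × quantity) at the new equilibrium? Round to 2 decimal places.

Initially, 411 - 3P = 4P - 205, so 616 = 7P and P = 88, Q = 147.
After the shift, demand is Qd = 524 - 3P and supply is Qs = 4P - 205.
Equate the new curves: 524 - 3P = 4P - 205, giving 729 = 7P, P = 729/7 ≈ 104.1429, Q = 1481/7 ≈ 211.5714.
New expenditure = 104.1429 × 211.5714 = 22033.65.

22033.65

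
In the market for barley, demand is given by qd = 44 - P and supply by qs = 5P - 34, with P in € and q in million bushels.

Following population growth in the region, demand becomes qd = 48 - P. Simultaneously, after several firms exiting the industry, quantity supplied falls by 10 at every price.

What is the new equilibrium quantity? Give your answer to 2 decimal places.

32.67

Before the shock: 44 - P = 5P - 34 ⇒ 78 = 6P ⇒ P = 13, q = 31.
After the shift, demand is qd = 48 - P and supply is qs = 5P - 44.
Clearing the new market: 48 - P = 5P - 44, so P = 46/3 ≈ 15.3333 and q = 98/3 ≈ 32.6667.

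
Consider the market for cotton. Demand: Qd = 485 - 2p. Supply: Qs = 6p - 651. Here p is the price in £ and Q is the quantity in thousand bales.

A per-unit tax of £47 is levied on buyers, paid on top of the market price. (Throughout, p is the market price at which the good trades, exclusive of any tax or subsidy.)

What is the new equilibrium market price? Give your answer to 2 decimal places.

Original equilibrium: 485 - 2p = 6p - 651 gives 1136 = 8p, so p = 142 and Q = 201.
Since buyers pay the price plus the tax, the effective demand curve becomes Qd = 391 - 2p.
New equilibrium: 391 - 2p = 6p - 651 ⇒ 1042 = 8p ⇒ p = 130.25, Q = 130.5.

130.25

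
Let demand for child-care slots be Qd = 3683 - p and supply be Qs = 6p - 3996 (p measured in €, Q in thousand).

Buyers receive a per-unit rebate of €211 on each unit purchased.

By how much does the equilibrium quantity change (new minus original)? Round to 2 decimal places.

Initially, 3683 - p = 6p - 3996, so 7679 = 7p and p = 1097, Q = 2586.
Since buyers' out-of-pocket price is the market price minus the rebate, the effective demand curve becomes Qd = 3894 - p.
Equate the new curves: 3894 - p = 6p - 3996, giving 7890 = 7p, p = 7890/7 ≈ 1127.1429, Q = 19368/7 ≈ 2766.8571.
ΔQ = 2766.8571 − 2586 = +180.86.

+180.86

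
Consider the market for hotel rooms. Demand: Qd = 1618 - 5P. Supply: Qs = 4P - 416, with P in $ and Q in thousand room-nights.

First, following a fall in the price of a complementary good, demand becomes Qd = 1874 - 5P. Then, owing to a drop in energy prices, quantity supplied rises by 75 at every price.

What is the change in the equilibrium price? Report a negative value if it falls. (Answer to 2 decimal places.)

+20.11

Initially, 1618 - 5P = 4P - 416, so 2034 = 9P and P = 226, Q = 488.
The new curves are Qd = 1874 - 5P (demand) and Qs = 4P - 341 (supply).
Clearing the new market: 1874 - 5P = 4P - 341, so P = 2215/9 ≈ 246.1111 and Q = 5791/9 ≈ 643.4444.
ΔP = 246.1111 − 226 = +20.11.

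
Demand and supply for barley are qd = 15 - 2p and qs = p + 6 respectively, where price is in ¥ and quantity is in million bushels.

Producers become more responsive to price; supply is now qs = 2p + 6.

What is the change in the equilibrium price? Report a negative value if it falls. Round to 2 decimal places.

-0.75

Before the shock: 15 - 2p = p + 6 ⇒ 9 = 3p ⇒ p = 3, q = 9.
The new curves are qd = 15 - 2p (demand) and qs = 2p + 6 (supply).
Setting them equal: 15 - 2p = 2p + 6 → 9 = 4p, so p = 2.25 and q = 10.5.
Δp = 2.25 − 3 = -0.75.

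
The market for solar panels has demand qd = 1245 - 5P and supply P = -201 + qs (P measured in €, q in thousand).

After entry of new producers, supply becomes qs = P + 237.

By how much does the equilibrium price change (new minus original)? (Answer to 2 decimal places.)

Solve the original market: 1245 - 5P = P + 201, hence P = 174 and q = 375.
With the change applied: demand qd = 1245 - 5P, supply qs = P + 237.
Setting them equal: 1245 - 5P = P + 237 → 1008 = 6P, so P = 168 and q = 405.
ΔP = 168 − 174 = -6.00.

-6.00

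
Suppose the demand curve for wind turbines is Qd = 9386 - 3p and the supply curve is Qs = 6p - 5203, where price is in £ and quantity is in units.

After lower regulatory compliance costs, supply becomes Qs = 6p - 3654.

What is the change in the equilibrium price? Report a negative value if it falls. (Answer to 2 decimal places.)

Solve the original market: 9386 - 3p = 6p - 5203, hence p = 1621 and Q = 4523.
After the shift, demand is Qd = 9386 - 3p and supply is Qs = 6p - 3654.
Clearing the new market: 9386 - 3p = 6p - 3654, so p = 13040/9 ≈ 1448.8889 and Q = 15118/3 ≈ 5039.3333.
Δp = 1448.8889 − 1621 = -172.11.

-172.11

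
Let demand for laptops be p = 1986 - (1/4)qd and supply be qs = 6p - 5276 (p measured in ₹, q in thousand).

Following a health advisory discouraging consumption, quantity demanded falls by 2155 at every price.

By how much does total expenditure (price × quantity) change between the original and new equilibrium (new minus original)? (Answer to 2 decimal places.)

Original equilibrium: 7944 - 4p = 6p - 5276 gives 13220 = 10p, so p = 1322 and q = 2656.
With the change applied: demand qd = 5789 - 4p, supply qs = 6p - 5276.
Equate the new curves: 5789 - 4p = 6p - 5276, giving 11065 = 10p, p = 1106.5, q = 1363.
Expenditure moves from 1322×2656 = 3511232 to 1106.5×1363 = 1508159.5; change = -2003072.50.

-2003072.50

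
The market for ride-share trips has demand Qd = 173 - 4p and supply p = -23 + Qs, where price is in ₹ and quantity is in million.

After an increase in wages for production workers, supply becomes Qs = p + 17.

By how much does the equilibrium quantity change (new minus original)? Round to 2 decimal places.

-4.80

Initially, 173 - 4p = p + 23, so 150 = 5p and p = 30, Q = 53.
The new curves are Qd = 173 - 4p (demand) and Qs = p + 17 (supply).
Equate the new curves: 173 - 4p = p + 17, giving 156 = 5p, p = 31.2, Q = 48.2.
ΔQ = 48.2 − 53 = -4.80.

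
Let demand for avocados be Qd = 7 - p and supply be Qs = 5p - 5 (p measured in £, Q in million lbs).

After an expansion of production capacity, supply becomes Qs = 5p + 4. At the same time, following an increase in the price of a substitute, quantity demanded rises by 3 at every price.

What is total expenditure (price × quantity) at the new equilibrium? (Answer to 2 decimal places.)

9.00

Initially, 7 - p = 5p - 5, so 12 = 6p and p = 2, Q = 5.
The new curves are Qd = 10 - p (demand) and Qs = 5p + 4 (supply).
New equilibrium: 10 - p = 5p + 4 ⇒ 6 = 6p ⇒ p = 1, Q = 9.
New expenditure = 1 × 9 = 9.00.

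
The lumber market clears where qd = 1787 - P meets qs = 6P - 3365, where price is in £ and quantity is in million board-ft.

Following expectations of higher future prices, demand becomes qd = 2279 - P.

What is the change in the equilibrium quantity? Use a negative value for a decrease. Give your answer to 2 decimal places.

+421.71

Initially, 1787 - P = 6P - 3365, so 5152 = 7P and P = 736, q = 1051.
After the shift, demand is qd = 2279 - P and supply is qs = 6P - 3365.
Clearing the new market: 2279 - P = 6P - 3365, so P = 5644/7 ≈ 806.2857 and q = 10309/7 ≈ 1472.7143.
Δq = 1472.7143 − 1051 = +421.71.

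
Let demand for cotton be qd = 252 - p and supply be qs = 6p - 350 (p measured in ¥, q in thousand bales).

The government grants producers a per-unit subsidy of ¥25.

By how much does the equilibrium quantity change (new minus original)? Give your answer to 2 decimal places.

Solve the original market: 252 - p = 6p - 350, hence p = 86 and q = 166.
Since sellers receive the price plus the subsidy, the effective supply curve becomes qs = 6p - 200.
Equate the new curves: 252 - p = 6p - 200, giving 452 = 7p, p = 452/7 ≈ 64.5714, q = 1312/7 ≈ 187.4286.
Δq = 187.4286 − 166 = +21.43.

+21.43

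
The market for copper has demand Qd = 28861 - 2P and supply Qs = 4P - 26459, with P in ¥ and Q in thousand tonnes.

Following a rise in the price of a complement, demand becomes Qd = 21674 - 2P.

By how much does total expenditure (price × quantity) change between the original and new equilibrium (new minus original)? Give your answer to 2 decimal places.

-50919495.72

Before the shock: 28861 - 2P = 4P - 26459 ⇒ 55320 = 6P ⇒ P = 9220, Q = 10421.
The shock moves the curves to Qd = 21674 - 2P and Qs = 4P - 26459.
Equate the new curves: 21674 - 2P = 4P - 26459, giving 48133 = 6P, P = 48133/6 ≈ 8022.1667, Q = 16889/3 ≈ 5629.6667.
Expenditure moves from 9220×10421 = 96081620 to 8022.1667×5629.6667 = 45162124.2778; change = -50919495.72.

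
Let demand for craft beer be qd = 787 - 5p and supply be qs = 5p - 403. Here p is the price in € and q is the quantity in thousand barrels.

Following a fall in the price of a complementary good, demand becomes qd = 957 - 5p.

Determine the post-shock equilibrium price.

Original equilibrium: 787 - 5p = 5p - 403 gives 1190 = 10p, so p = 119 and q = 192.
The new curves are qd = 957 - 5p (demand) and qs = 5p - 403 (supply).
Clearing the new market: 957 - 5p = 5p - 403, so p = 136 and q = 277.

136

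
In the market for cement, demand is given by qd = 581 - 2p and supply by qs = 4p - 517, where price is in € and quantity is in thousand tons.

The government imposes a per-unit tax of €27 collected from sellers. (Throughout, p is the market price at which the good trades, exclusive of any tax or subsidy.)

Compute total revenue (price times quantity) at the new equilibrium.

Initially, 581 - 2p = 4p - 517, so 1098 = 6p and p = 183, q = 215.
Since sellers keep the price net of the tax, the effective supply curve becomes qs = 4p - 625.
New equilibrium: 581 - 2p = 4p - 625 ⇒ 1206 = 6p ⇒ p = 201, q = 179.
New expenditure = 201 × 179 = 35979.

35979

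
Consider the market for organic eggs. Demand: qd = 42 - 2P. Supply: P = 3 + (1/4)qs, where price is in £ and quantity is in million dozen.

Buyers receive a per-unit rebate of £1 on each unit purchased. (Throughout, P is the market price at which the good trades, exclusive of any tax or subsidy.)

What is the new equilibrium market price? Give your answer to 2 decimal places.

9.33

Initially, 42 - 2P = 4P - 12, so 54 = 6P and P = 9, q = 24.
Since buyers' out-of-pocket price is the market price minus the rebate, the effective demand curve becomes qd = 44 - 2P.
New equilibrium: 44 - 2P = 4P - 12 ⇒ 56 = 6P ⇒ P = 28/3 ≈ 9.3333, q = 76/3 ≈ 25.3333.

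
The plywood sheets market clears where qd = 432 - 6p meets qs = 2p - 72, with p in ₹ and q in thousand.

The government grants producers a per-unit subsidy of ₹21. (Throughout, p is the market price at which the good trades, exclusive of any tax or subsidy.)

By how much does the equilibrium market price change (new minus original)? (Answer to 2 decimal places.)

-5.25

Before the shock: 432 - 6p = 2p - 72 ⇒ 504 = 8p ⇒ p = 63, q = 54.
Since sellers receive the price plus the subsidy, the effective supply curve becomes qs = 2p - 30.
New equilibrium: 432 - 6p = 2p - 30 ⇒ 462 = 8p ⇒ p = 57.75, q = 85.5.
Δp = 57.75 − 63 = -5.25.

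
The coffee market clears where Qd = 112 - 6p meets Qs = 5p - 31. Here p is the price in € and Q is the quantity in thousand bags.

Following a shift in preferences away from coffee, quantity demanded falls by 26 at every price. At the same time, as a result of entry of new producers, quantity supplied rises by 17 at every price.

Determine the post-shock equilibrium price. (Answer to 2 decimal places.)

9.09

Initially, 112 - 6p = 5p - 31, so 143 = 11p and p = 13, Q = 34.
The shock moves the curves to Qd = 86 - 6p and Qs = 5p - 14.
New equilibrium: 86 - 6p = 5p - 14 ⇒ 100 = 11p ⇒ p = 100/11 ≈ 9.0909, Q = 346/11 ≈ 31.4545.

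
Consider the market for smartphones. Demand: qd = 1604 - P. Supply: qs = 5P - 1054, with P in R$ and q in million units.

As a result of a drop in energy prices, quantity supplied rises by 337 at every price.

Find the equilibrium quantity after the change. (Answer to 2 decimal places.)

1217.17

Before the shock: 1604 - P = 5P - 1054 ⇒ 2658 = 6P ⇒ P = 443, q = 1161.
With the change applied: demand qd = 1604 - P, supply qs = 5P - 717.
Equate the new curves: 1604 - P = 5P - 717, giving 2321 = 6P, P = 2321/6 ≈ 386.8333, q = 7303/6 ≈ 1217.1667.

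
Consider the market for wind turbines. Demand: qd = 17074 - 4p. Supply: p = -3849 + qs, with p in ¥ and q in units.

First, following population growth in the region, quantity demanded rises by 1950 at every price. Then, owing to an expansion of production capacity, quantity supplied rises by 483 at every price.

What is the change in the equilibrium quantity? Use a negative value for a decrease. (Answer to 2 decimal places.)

Before the shock: 17074 - 4p = p + 3849 ⇒ 13225 = 5p ⇒ p = 2645, q = 6494.
With the change applied: demand qd = 19024 - 4p, supply qs = p + 4332.
Clearing the new market: 19024 - 4p = p + 4332, so p = 2938.4 and q = 7270.4.
Δq = 7270.4 − 6494 = +776.40.

+776.40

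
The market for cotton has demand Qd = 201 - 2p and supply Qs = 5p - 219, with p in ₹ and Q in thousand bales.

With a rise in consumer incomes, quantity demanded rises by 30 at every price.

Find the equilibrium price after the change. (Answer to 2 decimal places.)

64.29

Solve the original market: 201 - 2p = 5p - 219, hence p = 60 and Q = 81.
With the change applied: demand Qd = 231 - 2p, supply Qs = 5p - 219.
Setting them equal: 231 - 2p = 5p - 219 → 450 = 7p, so p = 450/7 ≈ 64.2857 and Q = 717/7 ≈ 102.4286.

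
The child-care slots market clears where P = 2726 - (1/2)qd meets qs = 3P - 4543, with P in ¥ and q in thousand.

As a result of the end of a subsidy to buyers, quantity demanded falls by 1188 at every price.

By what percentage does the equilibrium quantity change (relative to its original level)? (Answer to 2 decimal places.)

Solve the original market: 5452 - 2P = 3P - 4543, hence P = 1999 and q = 1454.
The new curves are qd = 4264 - 2P (demand) and qs = 3P - 4543 (supply).
Equate the new curves: 4264 - 2P = 3P - 4543, giving 8807 = 5P, P = 1761.4, q = 741.2.
%Δq = (741.2 − 1454) / 1454 × 100 = -49.02%.

-49.02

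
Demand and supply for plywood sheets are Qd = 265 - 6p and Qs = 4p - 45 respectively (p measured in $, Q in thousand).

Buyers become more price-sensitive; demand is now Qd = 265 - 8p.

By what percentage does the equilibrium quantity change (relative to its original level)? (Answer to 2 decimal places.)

Solve the original market: 265 - 6p = 4p - 45, hence p = 31 and Q = 79.
After the shift, demand is Qd = 265 - 8p and supply is Qs = 4p - 45.
Equate the new curves: 265 - 8p = 4p - 45, giving 310 = 12p, p = 155/6 ≈ 25.8333, Q = 175/3 ≈ 58.3333.
%ΔQ = (58.3333 − 79) / 79 × 100 = -26.16%.

-26.16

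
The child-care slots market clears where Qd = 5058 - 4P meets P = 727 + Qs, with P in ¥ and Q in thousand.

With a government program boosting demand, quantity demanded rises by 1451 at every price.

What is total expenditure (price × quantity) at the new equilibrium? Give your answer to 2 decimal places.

1042273.44

Solve the original market: 5058 - 4P = P - 727, hence P = 1157 and Q = 430.
After the shift, demand is Qd = 6509 - 4P and supply is Qs = P - 727.
New equilibrium: 6509 - 4P = P - 727 ⇒ 7236 = 5P ⇒ P = 1447.2, Q = 720.2.
New expenditure = 1447.2 × 720.2 = 1042273.44.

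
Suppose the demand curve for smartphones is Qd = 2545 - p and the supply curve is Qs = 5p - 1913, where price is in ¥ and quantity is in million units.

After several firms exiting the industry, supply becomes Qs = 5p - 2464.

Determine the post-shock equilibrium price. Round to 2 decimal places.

Original equilibrium: 2545 - p = 5p - 1913 gives 4458 = 6p, so p = 743 and Q = 1802.
The shock moves the curves to Qd = 2545 - p and Qs = 5p - 2464.
New equilibrium: 2545 - p = 5p - 2464 ⇒ 5009 = 6p ⇒ p = 5009/6 ≈ 834.8333, Q = 10261/6 ≈ 1710.1667.

834.83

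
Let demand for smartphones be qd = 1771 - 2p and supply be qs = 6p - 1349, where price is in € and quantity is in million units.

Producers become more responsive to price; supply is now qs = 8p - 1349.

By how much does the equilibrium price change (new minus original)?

Original equilibrium: 1771 - 2p = 6p - 1349 gives 3120 = 8p, so p = 390 and q = 991.
With the change applied: demand qd = 1771 - 2p, supply qs = 8p - 1349.
Setting them equal: 1771 - 2p = 8p - 1349 → 3120 = 10p, so p = 312 and q = 1147.
Δp = 312 − 390 = -78.

-78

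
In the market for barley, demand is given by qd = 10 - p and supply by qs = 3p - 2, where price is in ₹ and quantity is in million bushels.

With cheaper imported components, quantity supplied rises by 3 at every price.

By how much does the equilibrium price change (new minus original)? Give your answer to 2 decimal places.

-0.75

Initially, 10 - p = 3p - 2, so 12 = 4p and p = 3, q = 7.
The shock moves the curves to qd = 10 - p and qs = 3p + 1.
Clearing the new market: 10 - p = 3p + 1, so p = 2.25 and q = 7.75.
Δp = 2.25 − 3 = -0.75.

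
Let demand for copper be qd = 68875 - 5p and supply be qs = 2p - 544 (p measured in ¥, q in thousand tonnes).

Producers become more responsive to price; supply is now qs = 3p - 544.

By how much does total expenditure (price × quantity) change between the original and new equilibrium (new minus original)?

+29871088.671875

Solve the original market: 68875 - 5p = 2p - 544, hence p = 9917 and q = 19290.
After the shift, demand is qd = 68875 - 5p and supply is qs = 3p - 544.
Setting them equal: 68875 - 5p = 3p - 544 → 69419 = 8p, so p = 8677.375 and q = 25488.125.
Expenditure moves from 9917×19290 = 191298930 to 8677.375×25488.125 = 221170018.671875; change = +29871088.671875.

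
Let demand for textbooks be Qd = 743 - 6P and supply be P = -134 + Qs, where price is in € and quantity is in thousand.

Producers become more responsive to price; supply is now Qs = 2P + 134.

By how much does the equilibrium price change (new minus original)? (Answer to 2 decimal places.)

Original equilibrium: 743 - 6P = P + 134 gives 609 = 7P, so P = 87 and Q = 221.
With the change applied: demand Qd = 743 - 6P, supply Qs = 2P + 134.
Setting them equal: 743 - 6P = 2P + 134 → 609 = 8P, so P = 76.125 and Q = 286.25.
ΔP = 76.125 − 87 = -10.88.

-10.88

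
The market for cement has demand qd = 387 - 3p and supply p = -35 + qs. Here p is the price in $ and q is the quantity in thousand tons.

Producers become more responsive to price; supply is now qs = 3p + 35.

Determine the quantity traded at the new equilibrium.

Original equilibrium: 387 - 3p = p + 35 gives 352 = 4p, so p = 88 and q = 123.
With the change applied: demand qd = 387 - 3p, supply qs = 3p + 35.
New equilibrium: 387 - 3p = 3p + 35 ⇒ 352 = 6p ⇒ p = 176/3 ≈ 58.6667, q = 211.

211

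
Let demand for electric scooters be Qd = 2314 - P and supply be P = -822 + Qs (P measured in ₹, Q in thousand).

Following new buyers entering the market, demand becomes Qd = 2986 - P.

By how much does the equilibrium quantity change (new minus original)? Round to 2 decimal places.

Before the shock: 2314 - P = P + 822 ⇒ 1492 = 2P ⇒ P = 746, Q = 1568.
The shock moves the curves to Qd = 2986 - P and Qs = P + 822.
Clearing the new market: 2986 - P = P + 822, so P = 1082 and Q = 1904.
ΔQ = 1904 − 1568 = +336.00.

+336.00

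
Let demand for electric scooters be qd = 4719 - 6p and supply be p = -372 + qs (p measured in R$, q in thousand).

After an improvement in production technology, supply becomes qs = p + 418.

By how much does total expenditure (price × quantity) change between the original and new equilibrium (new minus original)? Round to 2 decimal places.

Before the shock: 4719 - 6p = p + 372 ⇒ 4347 = 7p ⇒ p = 621, q = 993.
The new curves are qd = 4719 - 6p (demand) and qs = p + 418 (supply).
Clearing the new market: 4719 - 6p = p + 418, so p = 4301/7 ≈ 614.4286 and q = 7227/7 ≈ 1032.4286.
Expenditure moves from 621×993 = 616653 to 614.4286×1032.4286 = 634353.6122; change = +17700.61.

+17700.61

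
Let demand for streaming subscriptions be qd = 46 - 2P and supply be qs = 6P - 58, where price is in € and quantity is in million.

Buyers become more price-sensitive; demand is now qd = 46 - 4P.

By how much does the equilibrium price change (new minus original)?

Before the shock: 46 - 2P = 6P - 58 ⇒ 104 = 8P ⇒ P = 13, q = 20.
With the change applied: demand qd = 46 - 4P, supply qs = 6P - 58.
Equate the new curves: 46 - 4P = 6P - 58, giving 104 = 10P, P = 10.4, q = 4.4.
ΔP = 10.4 − 13 = -2.6.

-2.6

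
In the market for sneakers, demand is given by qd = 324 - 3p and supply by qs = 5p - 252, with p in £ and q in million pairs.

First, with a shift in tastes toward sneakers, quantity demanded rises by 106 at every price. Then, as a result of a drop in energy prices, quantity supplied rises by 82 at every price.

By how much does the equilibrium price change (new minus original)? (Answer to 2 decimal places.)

+3.00

Initially, 324 - 3p = 5p - 252, so 576 = 8p and p = 72, q = 108.
The new curves are qd = 430 - 3p (demand) and qs = 5p - 170 (supply).
Setting them equal: 430 - 3p = 5p - 170 → 600 = 8p, so p = 75 and q = 205.
Δp = 75 − 72 = +3.00.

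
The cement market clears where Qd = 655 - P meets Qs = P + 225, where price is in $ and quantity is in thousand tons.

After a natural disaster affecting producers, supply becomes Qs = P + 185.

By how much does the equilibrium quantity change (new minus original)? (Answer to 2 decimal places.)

Solve the original market: 655 - P = P + 225, hence P = 215 and Q = 440.
After the shift, demand is Qd = 655 - P and supply is Qs = P + 185.
Setting them equal: 655 - P = P + 185 → 470 = 2P, so P = 235 and Q = 420.
ΔQ = 420 − 440 = -20.00.

-20.00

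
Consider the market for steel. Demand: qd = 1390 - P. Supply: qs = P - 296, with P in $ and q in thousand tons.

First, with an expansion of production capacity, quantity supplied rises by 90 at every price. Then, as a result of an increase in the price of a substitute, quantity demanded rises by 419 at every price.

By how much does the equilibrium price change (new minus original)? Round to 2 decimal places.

Original equilibrium: 1390 - P = P - 296 gives 1686 = 2P, so P = 843 and q = 547.
After the shift, demand is qd = 1809 - P and supply is qs = P - 206.
New equilibrium: 1809 - P = P - 206 ⇒ 2015 = 2P ⇒ P = 1007.5, q = 801.5.
ΔP = 1007.5 − 843 = +164.50.

+164.50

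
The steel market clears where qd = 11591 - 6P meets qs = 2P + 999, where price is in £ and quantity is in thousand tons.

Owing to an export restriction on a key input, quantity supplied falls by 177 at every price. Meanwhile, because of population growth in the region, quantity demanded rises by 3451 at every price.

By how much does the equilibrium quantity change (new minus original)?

Solve the original market: 11591 - 6P = 2P + 999, hence P = 1324 and q = 3647.
After the shift, demand is qd = 15042 - 6P and supply is qs = 2P + 822.
Clearing the new market: 15042 - 6P = 2P + 822, so P = 1777.5 and q = 4377.
Δq = 4377 − 3647 = +730.

+730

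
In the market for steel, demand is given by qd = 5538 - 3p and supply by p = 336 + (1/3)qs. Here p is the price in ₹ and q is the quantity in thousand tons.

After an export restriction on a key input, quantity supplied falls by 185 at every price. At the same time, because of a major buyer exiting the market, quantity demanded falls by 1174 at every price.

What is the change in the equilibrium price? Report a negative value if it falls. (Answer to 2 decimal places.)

-164.83

Solve the original market: 5538 - 3p = 3p - 1008, hence p = 1091 and q = 2265.
With the change applied: demand qd = 4364 - 3p, supply qs = 3p - 1193.
Clearing the new market: 4364 - 3p = 3p - 1193, so p = 5557/6 ≈ 926.1667 and q = 1585.5.
Δp = 926.1667 − 1091 = -164.83.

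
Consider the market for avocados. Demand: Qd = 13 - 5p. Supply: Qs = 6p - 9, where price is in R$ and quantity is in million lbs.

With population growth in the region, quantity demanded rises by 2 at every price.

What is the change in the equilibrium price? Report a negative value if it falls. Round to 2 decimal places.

Original equilibrium: 13 - 5p = 6p - 9 gives 22 = 11p, so p = 2 and Q = 3.
With the change applied: demand Qd = 15 - 5p, supply Qs = 6p - 9.
Clearing the new market: 15 - 5p = 6p - 9, so p = 24/11 ≈ 2.1818 and Q = 45/11 ≈ 4.0909.
Δp = 2.1818 − 2 = +0.18.

+0.18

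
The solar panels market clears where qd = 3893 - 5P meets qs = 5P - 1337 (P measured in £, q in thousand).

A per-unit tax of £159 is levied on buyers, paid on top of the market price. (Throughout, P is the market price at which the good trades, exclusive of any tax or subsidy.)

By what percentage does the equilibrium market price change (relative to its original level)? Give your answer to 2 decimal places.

Solve the original market: 3893 - 5P = 5P - 1337, hence P = 523 and q = 1278.
Since buyers pay the price plus the tax, the effective demand curve becomes qd = 3098 - 5P.
Clearing the new market: 3098 - 5P = 5P - 1337, so P = 443.5 and q = 880.5.
%ΔP = (443.5 − 523) / 523 × 100 = -15.20%.

-15.20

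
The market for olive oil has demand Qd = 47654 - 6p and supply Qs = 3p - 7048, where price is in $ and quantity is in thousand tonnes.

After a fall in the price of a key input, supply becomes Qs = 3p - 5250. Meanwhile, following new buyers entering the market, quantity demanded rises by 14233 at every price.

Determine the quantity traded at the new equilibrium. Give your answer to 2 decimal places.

17129.00

Solve the original market: 47654 - 6p = 3p - 7048, hence p = 6078 and Q = 11186.
After the shift, demand is Qd = 61887 - 6p and supply is Qs = 3p - 5250.
New equilibrium: 61887 - 6p = 3p - 5250 ⇒ 67137 = 9p ⇒ p = 22379/3 ≈ 7459.6667, Q = 17129.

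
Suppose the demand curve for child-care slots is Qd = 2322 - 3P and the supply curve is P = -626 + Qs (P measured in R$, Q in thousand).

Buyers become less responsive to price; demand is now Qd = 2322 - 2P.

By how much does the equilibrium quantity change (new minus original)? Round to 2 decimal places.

+141.33

Initially, 2322 - 3P = P + 626, so 1696 = 4P and P = 424, Q = 1050.
The shock moves the curves to Qd = 2322 - 2P and Qs = P + 626.
Equate the new curves: 2322 - 2P = P + 626, giving 1696 = 3P, P = 1696/3 ≈ 565.3333, Q = 3574/3 ≈ 1191.3333.
ΔQ = 1191.3333 − 1050 = +141.33.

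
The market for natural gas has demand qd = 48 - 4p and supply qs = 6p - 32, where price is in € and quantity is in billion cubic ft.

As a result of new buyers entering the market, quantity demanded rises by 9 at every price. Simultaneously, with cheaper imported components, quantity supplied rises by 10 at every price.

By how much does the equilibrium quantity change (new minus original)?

+9.4

Before the shock: 48 - 4p = 6p - 32 ⇒ 80 = 10p ⇒ p = 8, q = 16.
With the change applied: demand qd = 57 - 4p, supply qs = 6p - 22.
New equilibrium: 57 - 4p = 6p - 22 ⇒ 79 = 10p ⇒ p = 7.9, q = 25.4.
Δq = 25.4 − 16 = +9.4.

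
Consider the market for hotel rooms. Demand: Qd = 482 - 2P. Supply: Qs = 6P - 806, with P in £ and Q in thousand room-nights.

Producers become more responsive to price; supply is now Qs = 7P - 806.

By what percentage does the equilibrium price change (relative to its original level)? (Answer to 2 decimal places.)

Original equilibrium: 482 - 2P = 6P - 806 gives 1288 = 8P, so P = 161 and Q = 160.
The new curves are Qd = 482 - 2P (demand) and Qs = 7P - 806 (supply).
Clearing the new market: 482 - 2P = 7P - 806, so P = 1288/9 ≈ 143.1111 and Q = 1762/9 ≈ 195.7778.
%ΔP = (143.1111 − 161) / 161 × 100 = -11.11%.

-11.11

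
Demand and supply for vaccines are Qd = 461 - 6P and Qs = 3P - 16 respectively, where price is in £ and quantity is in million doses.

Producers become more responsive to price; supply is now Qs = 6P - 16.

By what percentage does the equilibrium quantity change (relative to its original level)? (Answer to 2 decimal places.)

+55.59

Before the shock: 461 - 6P = 3P - 16 ⇒ 477 = 9P ⇒ P = 53, Q = 143.
The shock moves the curves to Qd = 461 - 6P and Qs = 6P - 16.
New equilibrium: 461 - 6P = 6P - 16 ⇒ 477 = 12P ⇒ P = 39.75, Q = 222.5.
%ΔQ = (222.5 − 143) / 143 × 100 = +55.59%.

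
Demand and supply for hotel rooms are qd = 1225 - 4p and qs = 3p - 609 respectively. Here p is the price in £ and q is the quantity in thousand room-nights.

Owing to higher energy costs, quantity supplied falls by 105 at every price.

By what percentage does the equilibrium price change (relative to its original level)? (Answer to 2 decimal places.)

+5.73

Original equilibrium: 1225 - 4p = 3p - 609 gives 1834 = 7p, so p = 262 and q = 177.
The shock moves the curves to qd = 1225 - 4p and qs = 3p - 714.
Clearing the new market: 1225 - 4p = 3p - 714, so p = 277 and q = 117.
%Δp = (277 − 262) / 262 × 100 = +5.73%.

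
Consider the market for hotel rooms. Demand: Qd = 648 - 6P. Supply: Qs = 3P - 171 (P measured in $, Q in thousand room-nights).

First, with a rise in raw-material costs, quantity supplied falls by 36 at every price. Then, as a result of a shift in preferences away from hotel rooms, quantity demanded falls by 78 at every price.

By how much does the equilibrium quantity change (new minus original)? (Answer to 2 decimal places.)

Before the shock: 648 - 6P = 3P - 171 ⇒ 819 = 9P ⇒ P = 91, Q = 102.
After the shift, demand is Qd = 570 - 6P and supply is Qs = 3P - 207.
Setting them equal: 570 - 6P = 3P - 207 → 777 = 9P, so P = 259/3 ≈ 86.3333 and Q = 52.
ΔQ = 52 − 102 = -50.00.

-50.00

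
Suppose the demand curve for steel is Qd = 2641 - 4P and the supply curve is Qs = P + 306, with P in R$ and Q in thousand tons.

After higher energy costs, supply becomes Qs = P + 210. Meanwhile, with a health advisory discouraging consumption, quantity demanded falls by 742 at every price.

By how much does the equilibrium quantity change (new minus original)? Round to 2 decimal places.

-225.20

Before the shock: 2641 - 4P = P + 306 ⇒ 2335 = 5P ⇒ P = 467, Q = 773.
The new curves are Qd = 1899 - 4P (demand) and Qs = P + 210 (supply).
Setting them equal: 1899 - 4P = P + 210 → 1689 = 5P, so P = 337.8 and Q = 547.8.
ΔQ = 547.8 − 773 = -225.20.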